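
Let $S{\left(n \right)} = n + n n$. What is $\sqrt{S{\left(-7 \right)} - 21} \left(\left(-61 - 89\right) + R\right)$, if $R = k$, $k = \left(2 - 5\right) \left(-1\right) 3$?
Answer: $- 141 \sqrt{21} \approx -646.14$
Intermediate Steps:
$S{\left(n \right)} = n + n^{2}$
$k = 9$ ($k = \left(2 - 5\right) \left(-1\right) 3 = \left(-3\right) \left(-1\right) 3 = 3 \cdot 3 = 9$)
$R = 9$
$\sqrt{S{\left(-7 \right)} - 21} \left(\left(-61 - 89\right) + R\right) = \sqrt{- 7 \left(1 - 7\right) - 21} \left(\left(-61 - 89\right) + 9\right) = \sqrt{\left(-7\right) \left(-6\right) - 21} \left(\left(-61 - 89\right) + 9\right) = \sqrt{42 - 21} \left(-150 + 9\right) = \sqrt{21} \left(-141\right) = - 141 \sqrt{21}$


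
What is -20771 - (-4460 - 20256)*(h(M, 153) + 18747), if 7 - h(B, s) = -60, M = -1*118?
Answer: 464986053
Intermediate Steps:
M = -118
h(B, s) = 67 (h(B, s) = 7 - 1*(-60) = 7 + 60 = 67)
-20771 - (-4460 - 20256)*(h(M, 153) + 18747) = -20771 - (-4460 - 20256)*(67 + 18747) = -20771 - (-24716)*18814 = -20771 - 1*(-465006824) = -20771 + 465006824 = 464986053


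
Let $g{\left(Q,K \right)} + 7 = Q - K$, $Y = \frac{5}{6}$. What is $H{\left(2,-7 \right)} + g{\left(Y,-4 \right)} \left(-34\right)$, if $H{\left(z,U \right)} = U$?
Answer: $\frac{200}{3} \approx 66.667$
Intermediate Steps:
$Y = \frac{5}{6}$ ($Y = 5 \cdot \frac{1}{6} = \frac{5}{6} \approx 0.83333$)
$g{\left(Q,K \right)} = -7 + Q - K$ ($g{\left(Q,K \right)} = -7 - \left(K - Q\right) = -7 + Q - K$)
$H{\left(2,-7 \right)} + g{\left(Y,-4 \right)} \left(-34\right) = -7 + \left(-7 + \frac{5}{6} - -4\right) \left(-34\right) = -7 + \left(-7 + \frac{5}{6} + 4\right) \left(-34\right) = -7 - - \frac{221}{3} = -7 + \frac{221}{3} = \frac{200}{3}$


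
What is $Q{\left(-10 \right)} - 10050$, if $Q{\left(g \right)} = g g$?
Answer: $-9950$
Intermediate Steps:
$Q{\left(g \right)} = g^{2}$
$Q{\left(-10 \right)} - 10050 = \left(-10\right)^{2} - 10050 = 100 - 10050 = -9950$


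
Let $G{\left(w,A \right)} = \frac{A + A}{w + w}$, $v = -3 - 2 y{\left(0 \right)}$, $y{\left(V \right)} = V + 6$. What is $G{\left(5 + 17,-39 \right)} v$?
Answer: $\frac{585}{22} \approx 26.591$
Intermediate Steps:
$y{\left(V \right)} = 6 + V$
$v = -15$ ($v = -3 - 2 \left(6 + 0\right) = -3 - 12 = -15$)
$G{\left(w,A \right)} = \frac{A}{w}$ ($G{\left(w,A \right)} = \frac{2 A}{2 w} = 2 A \frac{1}{2 w} = \frac{A}{w}$)
$G{\left(5 + 17,-39 \right)} v = - \frac{39}{5 + 17} \left(-15\right) = - \frac{39}{22} \left(-15\right) = \left(-39\right) \frac{1}{22} \left(-15\right) = \left(- \frac{39}{22}\right) \left(-15\right) = \frac{585}{22}$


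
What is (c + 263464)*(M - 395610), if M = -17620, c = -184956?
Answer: -32441860840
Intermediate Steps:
(c + 263464)*(M - 395610) = (-184956 + 263464)*(-17620 - 395610) = 78508*(-413230) = -32441860840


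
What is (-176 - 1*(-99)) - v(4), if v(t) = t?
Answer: -81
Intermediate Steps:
(-176 - 1*(-99)) - v(4) = (-176 - 1*(-99)) - 1*4 = (-176 + 99) - 4 = -77 - 4 = -81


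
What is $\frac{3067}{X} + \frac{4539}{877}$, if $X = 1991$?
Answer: $\frac{11726908}{1746107} \approx 6.716$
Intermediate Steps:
$\frac{3067}{X} + \frac{4539}{877} = \frac{3067}{1991} + \frac{4539}{877} = \frac{11726908}{1746107}$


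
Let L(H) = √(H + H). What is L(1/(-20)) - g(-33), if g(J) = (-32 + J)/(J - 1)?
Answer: -65/34 + I*√10/10 ≈ -1.9118 + 0.31623*I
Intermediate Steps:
L(H) = √2*√H (L(H) = √(2*H) = √2*√H)
g(J) = (-32 + J)/(-1 + J)
L(1/(-20)) - g(-33) = √2*√(1/(-20)) - (-32 - 33)/(-1 - 33) = √2*√(-1/20) - (-65)/(-34) = √2*(I*√5/10) - (-1)*(-65)/34 = I*√10/10 - 1*65/34 = I*√10/10 - 65/34 = -65/34 + I*√10/10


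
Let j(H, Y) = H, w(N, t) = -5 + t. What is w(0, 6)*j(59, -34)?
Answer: 59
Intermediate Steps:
w(0, 6)*j(59, -34) = (-5 + 6)*59 = 1*59 = 59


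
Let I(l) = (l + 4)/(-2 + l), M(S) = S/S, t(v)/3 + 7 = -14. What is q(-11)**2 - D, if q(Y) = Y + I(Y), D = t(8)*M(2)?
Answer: 29143/169 ≈ 172.44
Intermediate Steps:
t(v) = -63 (t(v) = -21 + 3*(-14) = -21 - 42 = -63)
M(S) = 1
I(l) = (4 + l)/(-2 + l)
D = -63 (D = -63*1 = -63)
q(Y) = Y + (4 + Y)/(-2 + Y)
q(-11)**2 - D = ((4 + (-11)**2 - 1*(-11))/(-2 - 11))**2 - 1*(-63) = ((4 + 121 + 11)/(-13))**2 + 63 = (-1/13*136)**2 + 63 = (-136/13)**2 + 63 = 18496/169 + 63 = 29143/169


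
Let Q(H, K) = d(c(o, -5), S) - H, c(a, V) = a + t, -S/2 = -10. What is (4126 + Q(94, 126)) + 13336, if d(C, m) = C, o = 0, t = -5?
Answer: 17363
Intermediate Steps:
S = 20 (S = -2*(-10) = 20)
c(a, V) = -5 + a (c(a, V) = a - 5 = -5 + a)
Q(H, K) = -5 - H (Q(H, K) = (-5 + 0) - H = -5 - H)
(4126 + Q(94, 126)) + 13336 = (4126 + (-5 - 1*94)) + 13336 = (4126 + (-5 - 94)) + 13336 = (4126 - 99) + 13336 = 4027 + 13336 = 17363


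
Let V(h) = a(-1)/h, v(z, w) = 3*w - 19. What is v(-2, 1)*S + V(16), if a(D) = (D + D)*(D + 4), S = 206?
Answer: -26371/8 ≈ -3296.4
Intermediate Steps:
a(D) = 2*D*(4 + D) (a(D) = (2*D)*(4 + D) = 2*D*(4 + D))
v(z, w) = -19 + 3*w
V(h) = -6/h (V(h) = (2*(-1)*(4 - 1))/h = (2*(-1)*3)/h = -6/h)
v(-2, 1)*S + V(16) = (-19 + 3*1)*206 - 6/16 = (-19 + 3)*206 - 6*1/16 = -16*206 - 3/8 = -3296 - 3/8 = -26371/8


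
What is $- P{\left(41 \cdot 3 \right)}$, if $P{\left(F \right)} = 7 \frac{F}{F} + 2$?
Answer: $-9$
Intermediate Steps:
$P{\left(F \right)} = 9$ ($P{\left(F \right)} = 7 \cdot 1 + 2 = 7 + 2 = 9$)
$- P{\left(41 \cdot 3 \right)} = \left(-1\right) 9 = -9$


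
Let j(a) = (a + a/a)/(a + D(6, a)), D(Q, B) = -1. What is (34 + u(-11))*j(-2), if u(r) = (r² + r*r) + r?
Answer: 265/3 ≈ 88.333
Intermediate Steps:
u(r) = r + 2*r² (u(r) = (r² + r²) + r = 2*r² + r = r + 2*r²)
j(a) = (1 + a)/(-1 + a) (j(a) = (a + a/a)/(a - 1) = (a + 1)/(-1 + a) = (1 + a)/(-1 + a))
(34 + u(-11))*j(-2) = (34 - 11*(1 + 2*(-11)))*((1 - 2)/(-1 - 2)) = (34 - 11*(1 - 22))*(-1/(-3)) = (34 - 11*(-21))*(-⅓*(-1)) = (34 + 231)*(⅓) = 265*(⅓) = 265/3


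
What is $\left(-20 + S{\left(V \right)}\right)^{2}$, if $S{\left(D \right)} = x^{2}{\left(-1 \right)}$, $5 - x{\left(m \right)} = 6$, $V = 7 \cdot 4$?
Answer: $361$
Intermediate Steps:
$V = 28$
$x{\left(m \right)} = -1$ ($x{\left(m \right)} = 5 - 6 = -1$)
$S{\left(D \right)} = 1$ ($S{\left(D \right)} = \left(-1\right)^{2} = 1$)
$\left(-20 + S{\left(V \right)}\right)^{2} = \left(-20 + 1\right)^{2} = \left(-19\right)^{2} = 361$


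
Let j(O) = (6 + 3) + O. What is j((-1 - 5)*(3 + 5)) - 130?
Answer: -169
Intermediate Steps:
j(O) = 9 + O
j((-1 - 5)*(3 + 5)) - 130 = (9 + (-1 - 5)*(3 + 5)) - 130 = (9 - 6*8) - 130 = (9 - 48) - 130 = -39 - 130 = -169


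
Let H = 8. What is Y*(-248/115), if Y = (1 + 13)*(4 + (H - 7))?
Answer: -3472/23 ≈ -150.96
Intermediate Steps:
Y = 70 (Y = (1 + 13)*(4 + (8 - 7)) = 14*(4 + 1) = 14*5 = 70)
Y*(-248/115) = 70*(-248/115) = -3472/23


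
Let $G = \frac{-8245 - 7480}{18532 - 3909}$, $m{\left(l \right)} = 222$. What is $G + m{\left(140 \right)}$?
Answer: $\frac{3230581}{14623} \approx 220.92$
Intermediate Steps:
$G = - \frac{15725}{14623} \approx -1.0754$
$G + m{\left(140 \right)} = - \frac{15725}{14623} + 222 = \frac{3230581}{14623}$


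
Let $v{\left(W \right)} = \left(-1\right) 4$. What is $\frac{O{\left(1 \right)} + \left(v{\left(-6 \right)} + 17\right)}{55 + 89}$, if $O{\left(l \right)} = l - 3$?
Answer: $\frac{11}{144} \approx 0.076389$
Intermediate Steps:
$O{\left(l \right)} = -3 + l$ ($O{\left(l \right)} = l - 3 = -3 + l$)
$v{\left(W \right)} = -4$
$\frac{O{\left(1 \right)} + \left(v{\left(-6 \right)} + 17\right)}{55 + 89} = \frac{\left(-3 + 1\right) + \left(-4 + 17\right)}{55 + 89} = \frac{-2 + 13}{144} = 11 \cdot \frac{1}{144} = \frac{11}{144}$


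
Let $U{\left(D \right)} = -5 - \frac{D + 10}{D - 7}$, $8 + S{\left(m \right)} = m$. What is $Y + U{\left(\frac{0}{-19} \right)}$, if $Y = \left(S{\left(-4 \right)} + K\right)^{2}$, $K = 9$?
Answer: $\frac{38}{7} \approx 5.4286$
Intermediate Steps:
$S{\left(m \right)} = -8 + m$
$Y = 9$ ($Y = \left(\left(-8 - 4\right) + 9\right)^{2} = \left(-12 + 9\right)^{2} = \left(-3\right)^{2} = 9$)
$U{\left(D \right)} = -5 - \frac{10 + D}{-7 + D}$
$Y + U{\left(\frac{0}{-19} \right)} = 9 + \frac{25 - 6 \frac{0}{-19}}{-7 + \frac{0}{-19}} = 9 + \frac{25 - 6 \cdot 0 \left(- \frac{1}{19}\right)}{-7 + 0 \left(- \frac{1}{19}\right)} = 9 + \frac{25 - 0}{-7 + 0} = 9 + \frac{25 + 0}{-7} = 9 - \frac{25}{7} = \frac{38}{7}$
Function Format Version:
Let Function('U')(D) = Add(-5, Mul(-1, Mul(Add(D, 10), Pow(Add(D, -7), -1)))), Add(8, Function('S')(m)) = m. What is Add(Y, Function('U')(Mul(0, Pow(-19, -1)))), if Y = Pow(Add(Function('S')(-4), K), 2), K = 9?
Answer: Rational(38, 7) ≈ 5.4286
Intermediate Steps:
Function('S')(m) = Add(-8, m)
Y = 9 (Y = Pow(Add(Add(-8, -4), 9), 2) = Pow(Add(-12, 9), 2) = Pow(-3, 2) = 9)
Function('U')(D) = Add(-5, Mul(-1, Pow(Add(-7, D), -1), Add(10, D))) (Function('U')(D) = Add(-5, Mul(-1, Mul(Add(10, D), Pow(Add(-7, D), -1)))) = Add(-5, Mul(-1, Mul(Pow(Add(-7, D), -1), Add(10, D)))) = Add(-5, Mul(-1, Pow(Add(-7, D), -1), Add(10, D))))
Add(Y, Function('U')(Mul(0, Pow(-19, -1)))) = Add(9, Mul(Pow(Add(-7, Mul(0, Pow(-19, -1))), -1), Add(25, Mul(-6, Mul(0, Pow(-19, -1)))))) = Add(9, Mul(Pow(Add(-7, Mul(0, Rational(-1, 19))), -1), Add(25, Mul(-6, Mul(0, Rational(-1, 19)))))) = Add(9, Mul(Pow(Add(-7, 0), -1), Add(25, Mul(-6, 0)))) = Add(9, Mul(Pow(-7, -1), Add(25, 0))) = Add(9, Mul(Rational(-1, 7), 25)) = Add(9, Rational(-25, 7)) = Rational(38, 7)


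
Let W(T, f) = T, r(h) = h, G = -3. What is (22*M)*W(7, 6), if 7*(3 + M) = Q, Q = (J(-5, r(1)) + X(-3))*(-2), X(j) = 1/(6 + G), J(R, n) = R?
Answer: -770/3 ≈ -256.67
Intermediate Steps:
X(j) = ⅓ (X(j) = 1/(6 - 3) = 1/3 = ⅓)
Q = 28/3 (Q = (-5 + ⅓)*(-2) = -14/3*(-2) = 28/3 ≈ 9.3333)
M = -5/3 (M = -3 + (⅐)*(28/3) = -3 + 4/3 = -5/3 ≈ -1.6667)
(22*M)*W(7, 6) = (22*(-5/3))*7 = -110/3*7 = -770/3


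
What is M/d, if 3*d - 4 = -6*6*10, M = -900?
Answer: 675/89 ≈ 7.5843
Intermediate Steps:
d = -356/3 (d = 4/3 + (-6*6*10)/3 = 4/3 + (-36*10)/3 = 4/3 + (1/3)*(-360) = 4/3 - 120 = -356/3 ≈ -118.67)
M/d = -900/(-356/3) = -900*(-3/356) = 675/89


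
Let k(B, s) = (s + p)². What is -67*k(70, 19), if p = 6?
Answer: -41875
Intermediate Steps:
k(B, s) = (6 + s)² (k(B, s) = (s + 6)² = (6 + s)²)
-67*k(70, 19) = -67*(6 + 19)² = -67*25² = -67*625 = -41875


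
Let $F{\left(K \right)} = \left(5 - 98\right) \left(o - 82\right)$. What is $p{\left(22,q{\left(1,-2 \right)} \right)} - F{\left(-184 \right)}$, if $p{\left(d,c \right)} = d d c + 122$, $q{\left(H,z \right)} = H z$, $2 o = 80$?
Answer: $-4752$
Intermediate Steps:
$o = 40$ ($o = \frac{1}{2} \cdot 80 = 40$)
$F{\left(K \right)} = 3906$ ($F{\left(K \right)} = \left(5 - 98\right) \left(40 - 82\right) = \left(-93\right) \left(-42\right) = 3906$)
$p{\left(d,c \right)} = 122 + c d^{2}$ ($p{\left(d,c \right)} = d^{2} c + 122 = c d^{2} + 122 = 122 + c d^{2}$)
$p{\left(22,q{\left(1,-2 \right)} \right)} - F{\left(-184 \right)} = \left(122 + 1 \left(-2\right) 22^{2}\right) - 3906 = \left(122 - 968\right) - 3906 = -846 - 3906 = -4752$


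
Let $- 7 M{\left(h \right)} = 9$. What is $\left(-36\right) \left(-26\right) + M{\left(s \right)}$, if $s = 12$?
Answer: $\frac{6543}{7} \approx 934.71$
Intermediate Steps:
$M{\left(h \right)} = - \frac{9}{7}$ ($M{\left(h \right)} = \left(- \frac{1}{7}\right) 9 = - \frac{9}{7}$)
$\left(-36\right) \left(-26\right) + M{\left(s \right)} = \left(-36\right) \left(-26\right) - \frac{9}{7} = 936 - \frac{9}{7} = \frac{6543}{7}$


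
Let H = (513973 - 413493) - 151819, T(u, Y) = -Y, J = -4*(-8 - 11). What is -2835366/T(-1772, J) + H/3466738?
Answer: 1228683394293/32934011 ≈ 37307.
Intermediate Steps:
J = 76 (J = -4*(-19) = 76)
H = -51339 (H = 100480 - 151819 = -51339)
-2835366/T(-1772, J) + H/3466738 = -2835366/((-1*76)) - 51339/3466738 = -2835366/(-76) - 51339*1/3466738 = -2835366*(-1/76) - 51339/3466738 = 1417683/38 - 51339/3466738 = 1228683394293/32934011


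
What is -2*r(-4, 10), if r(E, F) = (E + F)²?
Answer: -72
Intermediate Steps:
-2*r(-4, 10) = -2*(-4 + 10)² = -2*6² = -2*36 = -72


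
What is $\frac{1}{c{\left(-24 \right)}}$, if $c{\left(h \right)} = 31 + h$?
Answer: $\frac{1}{7} \approx 0.14286$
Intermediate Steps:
$\frac{1}{c{\left(-24 \right)}} = \frac{1}{31 - 24} = \frac{1}{7}$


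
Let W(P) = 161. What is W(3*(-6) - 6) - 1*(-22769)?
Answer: 22930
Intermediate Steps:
W(3*(-6) - 6) - 1*(-22769) = 161 - 1*(-22769) = 161 + 22769 = 22930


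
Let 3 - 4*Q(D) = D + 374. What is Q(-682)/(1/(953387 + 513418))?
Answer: 456176355/4 ≈ 1.1404e+8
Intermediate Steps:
Q(D) = -371/4 - D/4 (Q(D) = ¾ - (D + 374)/4 = ¾ - (374 + D)/4 = ¾ + (-187/2 - D/4) = -371/4 - D/4)
Q(-682)/(1/(953387 + 513418)) = (-371/4 - ¼*(-682))/(1/(953387 + 513418)) = (-371/4 + 341/2)/(1/1466805) = 311/(4*(1/1466805)) = (311/4)*1466805 = 456176355/4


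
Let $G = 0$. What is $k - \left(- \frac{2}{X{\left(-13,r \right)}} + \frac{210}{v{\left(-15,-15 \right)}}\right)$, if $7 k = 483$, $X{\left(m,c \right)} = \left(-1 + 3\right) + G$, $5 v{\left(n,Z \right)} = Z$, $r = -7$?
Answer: $140$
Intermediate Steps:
$v{\left(n,Z \right)} = \frac{Z}{5}$
$X{\left(m,c \right)} = 2$ ($X{\left(m,c \right)} = \left(-1 + 3\right) + 0 = 2 + 0 = 2$)
$k = 69$ ($k = \frac{1}{7} \cdot 483 = 69$)
$k - \left(- \frac{2}{X{\left(-13,r \right)}} + \frac{210}{v{\left(-15,-15 \right)}}\right) = 69 + \left(- \frac{210}{\frac{1}{5} \left(-15\right)} + \frac{2}{2}\right) = 69 + \left(- \frac{210}{-3} + 2 \cdot \frac{1}{2}\right) = 69 + \left(\left(-210\right) \left(- \frac{1}{3}\right) + 1\right) = 69 + \left(70 + 1\right) = 69 + 71 = 140$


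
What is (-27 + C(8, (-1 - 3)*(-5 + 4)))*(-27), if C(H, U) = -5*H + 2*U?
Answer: 1593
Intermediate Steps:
(-27 + C(8, (-1 - 3)*(-5 + 4)))*(-27) = (-27 + (-5*8 + 2*((-1 - 3)*(-5 + 4))))*(-27) = (-27 + (-40 + 2*(-4*(-1))))*(-27) = (-27 + (-40 + 2*4))*(-27) = (-27 + (-40 + 8))*(-27) = (-27 - 32)*(-27) = -59*(-27) = 1593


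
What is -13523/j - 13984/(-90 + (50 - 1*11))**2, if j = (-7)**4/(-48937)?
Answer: 245891904581/892143 ≈ 2.7562e+5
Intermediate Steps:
j = -343/6991 (j = 2401*(-1/48937) = -343/6991 ≈ -0.049063)
-13523/j - 13984/(-90 + (50 - 1*11))**2 = -13523/(-343/6991) - 13984/(-90 + (50 - 1*11))**2 = -13523*(-6991/343) - 13984/(-90 + (50 - 11))**2 = 94539293/343 - 13984/(-90 + 39)**2 = 94539293/343 - 13984/((-51)**2) = 94539293/343 - 13984/2601 = 245891904581/892143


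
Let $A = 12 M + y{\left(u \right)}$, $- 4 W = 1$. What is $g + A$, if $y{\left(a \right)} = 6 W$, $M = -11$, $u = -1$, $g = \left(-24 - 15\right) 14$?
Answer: $- \frac{1359}{2} \approx -679.5$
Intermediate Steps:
$W = - \frac{1}{4}$ ($W = \left(- \frac{1}{4}\right) 1 = - \frac{1}{4} \approx -0.25$)
$g = -546$ ($g = \left(-39\right) 14 = -546$)
$y{\left(a \right)} = - \frac{3}{2}$ ($y{\left(a \right)} = 6 \left(- \frac{1}{4}\right) = - \frac{3}{2}$)
$A = - \frac{267}{2}$ ($A = 12 \left(-11\right) - \frac{3}{2} = -132 - \frac{3}{2} = - \frac{267}{2} \approx -133.5$)
$g + A = -546 - \frac{267}{2} = - \frac{1359}{2}$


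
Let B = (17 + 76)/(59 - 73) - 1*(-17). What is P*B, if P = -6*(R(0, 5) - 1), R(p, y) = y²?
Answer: -10440/7 ≈ -1491.4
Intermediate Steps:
B = 145/14 (B = 93/(-14) + 17 = 93*(-1/14) + 17 = -93/14 + 17 = 145/14 ≈ 10.357)
P = -144 (P = -6*(5² - 1) = -6*(25 - 1) = -6*24 = -144)
P*B = -144*145/14 = -10440/7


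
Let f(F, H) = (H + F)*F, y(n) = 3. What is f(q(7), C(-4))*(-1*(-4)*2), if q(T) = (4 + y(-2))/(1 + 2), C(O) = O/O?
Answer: 560/9 ≈ 62.222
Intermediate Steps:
C(O) = 1
q(T) = 7/3 (q(T) = (4 + 3)/(1 + 2) = 7/3)
f(F, H) = F*(F + H) (f(F, H) = (F + H)*F = F*(F + H))
f(q(7), C(-4))*(-1*(-4)*2) = (7*(7/3 + 1)/3)*(-1*(-4)*2) = ((7/3)*(10/3))*(4*2) = (70/9)*8 = 560/9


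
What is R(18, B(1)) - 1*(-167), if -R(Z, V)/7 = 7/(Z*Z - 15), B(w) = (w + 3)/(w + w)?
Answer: 51554/309 ≈ 166.84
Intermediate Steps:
B(w) = (3 + w)/(2*w) (B(w) = (3 + w)/((2*w)) = (3 + w)*(1/(2*w)) = (3 + w)/(2*w))
R(Z, V) = -49/(-15 + Z²) (R(Z, V) = -49/(Z*Z - 15) = -49/(Z² - 15) = -49/(-15 + Z²))
R(18, B(1)) - 1*(-167) = -49/(-15 + 18²) - 1*(-167) = -49/(-15 + 324) + 167 = -49/309 + 167 = 51554/309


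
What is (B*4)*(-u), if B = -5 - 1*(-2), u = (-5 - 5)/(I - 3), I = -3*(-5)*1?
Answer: -10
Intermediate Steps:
I = 15 (I = 15*1 = 15)
u = -⅚ (u = (-5 - 5)/(15 - 3) = -10/12 = -10*1/12 = -⅚ ≈ -0.83333)
B = -3 (B = -5 + 2 = -3)
(B*4)*(-u) = (-3*4)*(-1*(-⅚)) = -12*⅚ = -10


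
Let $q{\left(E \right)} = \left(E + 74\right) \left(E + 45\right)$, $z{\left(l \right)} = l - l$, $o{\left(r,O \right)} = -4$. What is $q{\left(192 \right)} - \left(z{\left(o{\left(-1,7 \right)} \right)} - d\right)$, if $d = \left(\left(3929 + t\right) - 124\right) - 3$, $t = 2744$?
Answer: $69588$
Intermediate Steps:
$z{\left(l \right)} = 0$
$q{\left(E \right)} = \left(45 + E\right) \left(74 + E\right)$ ($q{\left(E \right)} = \left(74 + E\right) \left(45 + E\right) = \left(45 + E\right) \left(74 + E\right)$)
$d = 6546$ ($d = \left(\left(3929 + 2744\right) - 124\right) - 3 = \left(6673 - 124\right) - 3 = 6549 - 3 = 6546$)
$q{\left(192 \right)} - \left(z{\left(o{\left(-1,7 \right)} \right)} - d\right) = \left(3330 + 192^{2} + 119 \cdot 192\right) - \left(0 - 6546\right) = \left(3330 + 36864 + 22848\right) - \left(0 - 6546\right) = 63042 - -6546 = 63042 + 6546 = 69588$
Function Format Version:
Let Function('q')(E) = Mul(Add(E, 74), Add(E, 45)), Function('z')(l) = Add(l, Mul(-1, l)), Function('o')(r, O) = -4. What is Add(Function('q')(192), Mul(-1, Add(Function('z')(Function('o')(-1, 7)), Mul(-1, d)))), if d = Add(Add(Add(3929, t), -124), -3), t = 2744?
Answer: 69588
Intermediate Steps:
Function('z')(l) = 0
Function('q')(E) = Mul(Add(45, E), Add(74, E)) (Function('q')(E) = Mul(Add(74, E), Add(45, E)) = Mul(Add(45, E), Add(74, E)))
d = 6546 (d = Add(Add(Add(3929, 2744), -124), -3) = Add(Add(6673, -124), -3) = Add(6549, -3) = 6546)
Add(Function('q')(192), Mul(-1, Add(Function('z')(Function('o')(-1, 7)), Mul(-1, d)))) = Add(Add(3330, Pow(192, 2), Mul(119, 192)), Mul(-1, Add(0, Mul(-1, 6546)))) = Add(Add(3330, 36864, 22848), Mul(-1, Add(0, -6546))) = Add(63042, Mul(-1, -6546)) = Add(63042, 6546) = 69588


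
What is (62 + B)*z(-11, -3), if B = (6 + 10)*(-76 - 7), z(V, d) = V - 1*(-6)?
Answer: 6330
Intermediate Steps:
z(V, d) = 6 + V (z(V, d) = V + 6 = 6 + V)
B = -1328 (B = 16*(-83) = -1328)
(62 + B)*z(-11, -3) = (62 - 1328)*(6 - 11) = -1266*(-5) = 6330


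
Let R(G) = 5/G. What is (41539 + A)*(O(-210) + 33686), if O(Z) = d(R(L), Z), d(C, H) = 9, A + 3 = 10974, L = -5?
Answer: 1769324450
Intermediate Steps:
A = 10971 (A = -3 + 10974 = 10971)
O(Z) = 9
(41539 + A)*(O(-210) + 33686) = (41539 + 10971)*(9 + 33686) = 52510*33695 = 1769324450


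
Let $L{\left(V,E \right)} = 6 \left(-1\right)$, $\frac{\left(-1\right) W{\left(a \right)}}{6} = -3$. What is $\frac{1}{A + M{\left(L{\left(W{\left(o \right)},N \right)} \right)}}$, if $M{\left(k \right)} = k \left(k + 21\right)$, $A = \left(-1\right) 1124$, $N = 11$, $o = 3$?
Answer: $- \frac{1}{1214} \approx -0.00082372$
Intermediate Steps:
$W{\left(a \right)} = 18$ ($W{\left(a \right)} = \left(-6\right) \left(-3\right) = 18$)
$L{\left(V,E \right)} = -6$
$A = -1124$
$M{\left(k \right)} = k \left(21 + k\right)$
$\frac{1}{A + M{\left(L{\left(W{\left(o \right)},N \right)} \right)}} = \frac{1}{-1124 - 6 \left(21 - 6\right)} = \frac{1}{-1124 - 90} = \frac{1}{-1214} = - \frac{1}{1214}$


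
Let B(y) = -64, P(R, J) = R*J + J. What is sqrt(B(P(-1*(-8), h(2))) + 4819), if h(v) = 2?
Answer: sqrt(4755) ≈ 68.957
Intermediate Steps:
P(R, J) = J + J*R (P(R, J) = J*R + J = J + J*R)
sqrt(B(P(-1*(-8), h(2))) + 4819) = sqrt(-64 + 4819) = sqrt(4755)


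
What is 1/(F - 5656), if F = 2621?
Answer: -1/3035 ≈ -0.00032949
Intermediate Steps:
1/(F - 5656) = 1/(2621 - 5656) = 1/(-3035) = -1/3035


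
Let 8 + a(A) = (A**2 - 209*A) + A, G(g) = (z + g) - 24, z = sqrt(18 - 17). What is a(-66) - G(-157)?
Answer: 18256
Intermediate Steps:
z = 1 (z = sqrt(1) = 1)
G(g) = -23 + g (G(g) = (1 + g) - 24 = -23 + g)
a(A) = -8 + A**2 - 208*A (a(A) = -8 + ((A**2 - 209*A) + A) = -8 + (A**2 - 208*A) = -8 + A**2 - 208*A)
a(-66) - G(-157) = (-8 + (-66)**2 - 208*(-66)) - (-23 - 157) = (-8 + 4356 + 13728) - 1*(-180) = 18076 + 180 = 18256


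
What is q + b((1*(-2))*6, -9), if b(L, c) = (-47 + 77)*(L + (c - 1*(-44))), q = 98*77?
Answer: 8236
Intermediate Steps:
q = 7546
b(L, c) = 1320 + 30*L + 30*c (b(L, c) = 30*(L + (c + 44)) = 30*(L + (44 + c)) = 30*(44 + L + c) = 1320 + 30*L + 30*c)
q + b((1*(-2))*6, -9) = 7546 + (1320 + 30*((1*(-2))*6) + 30*(-9)) = 7546 + (1320 + 30*(-2*6) - 270) = 7546 + (1320 + 30*(-12) - 270) = 7546 + (1320 - 360 - 270) = 7546 + 690 = 8236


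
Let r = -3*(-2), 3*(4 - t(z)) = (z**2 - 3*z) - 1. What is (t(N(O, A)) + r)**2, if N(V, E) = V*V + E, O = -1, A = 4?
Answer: 49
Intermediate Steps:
N(V, E) = E + V**2 (N(V, E) = V**2 + E = E + V**2)
t(z) = 13/3 + z - z**2/3 (t(z) = 4 - ((z**2 - 3*z) - 1)/3 = 4 - (-1 + z**2 - 3*z)/3 = 4 + (1/3 + z - z**2/3) = 13/3 + z - z**2/3)
r = 6
(t(N(O, A)) + r)**2 = ((13/3 + (4 + (-1)**2) - (4 + (-1)**2)**2/3) + 6)**2 = ((13/3 + (4 + 1) - (4 + 1)**2/3) + 6)**2 = ((13/3 + 5 - 1/3*5**2) + 6)**2 = ((13/3 + 5 - 1/3*25) + 6)**2 = ((13/3 + 5 - 25/3) + 6)**2 = (1 + 6)**2 = 7**2 = 49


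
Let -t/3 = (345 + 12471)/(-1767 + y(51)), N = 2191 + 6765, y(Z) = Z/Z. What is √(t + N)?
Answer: 2*√1749967369/883 ≈ 94.751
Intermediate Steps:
y(Z) = 1
N = 8956
t = 19224/883 (t = -3*(345 + 12471)/(-1767 + 1) = -38448/(-1766) = -38448*(-1)/1766 = -3*(-6408/883) = 19224/883 ≈ 21.771)
√(t + N) = √(19224/883 + 8956) = √(7927372/883) = 2*√1749967369/883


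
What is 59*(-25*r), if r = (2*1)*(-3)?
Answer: 8850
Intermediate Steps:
r = -6 (r = 2*(-3) = -6)
59*(-25*r) = 59*(-25*(-6)) = 59*150 = 8850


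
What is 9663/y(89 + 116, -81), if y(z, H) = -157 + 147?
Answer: -9663/10 ≈ -966.30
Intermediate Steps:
y(z, H) = -10
9663/y(89 + 116, -81) = 9663/(-10) = 9663*(-⅒) = -9663/10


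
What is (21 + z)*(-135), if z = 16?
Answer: -4995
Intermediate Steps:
(21 + z)*(-135) = (21 + 16)*(-135) = 37*(-135) = -4995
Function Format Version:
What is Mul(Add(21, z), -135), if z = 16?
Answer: -4995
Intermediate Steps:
Mul(Add(21, z), -135) = Mul(Add(21, 16), -135) = Mul(37, -135) = -4995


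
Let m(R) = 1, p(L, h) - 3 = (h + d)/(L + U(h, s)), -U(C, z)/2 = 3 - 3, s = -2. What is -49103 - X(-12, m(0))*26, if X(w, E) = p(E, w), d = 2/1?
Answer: -48921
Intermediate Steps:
U(C, z) = 0 (U(C, z) = -2*(3 - 3) = -2*0 = 0)
d = 2 (d = 2*1 = 2)
p(L, h) = 3 + (2 + h)/L (p(L, h) = 3 + (h + 2)/(L + 0) = 3 + (2 + h)/L)
X(w, E) = (2 + w + 3*E)/E
-49103 - X(-12, m(0))*26 = -49103 - (2 - 12 + 3*1)/1*26 = -49103 - 1*(2 - 12 + 3)*26 = -49103 - 1*(-7)*26 = -49103 - (-7)*26 = -49103 - 1*(-182) = -49103 + 182 = -48921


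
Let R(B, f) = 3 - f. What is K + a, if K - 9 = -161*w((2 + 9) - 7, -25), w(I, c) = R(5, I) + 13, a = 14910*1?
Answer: 12987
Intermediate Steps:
a = 14910
w(I, c) = 16 - I (w(I, c) = (3 - I) + 13 = 16 - I)
K = -1923 (K = 9 - 161*(16 - ((2 + 9) - 7)) = 9 - 161*(16 - (11 - 7)) = 9 - 161*(16 - 1*4) = 9 - 161*(16 - 4) = 9 - 161*12 = 9 - 1932 = -1923)
K + a = -1923 + 14910 = 12987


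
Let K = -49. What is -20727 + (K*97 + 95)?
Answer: -25385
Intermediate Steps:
-20727 + (K*97 + 95) = -20727 + (-49*97 + 95) = -20727 + (-4753 + 95) = -20727 - 4658 = -25385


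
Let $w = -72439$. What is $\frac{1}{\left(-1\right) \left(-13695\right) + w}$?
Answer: $- \frac{1}{58744} \approx -1.7023 \cdot 10^{-5}$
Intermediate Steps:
$\frac{1}{\left(-1\right) \left(-13695\right) + w} = \frac{1}{\left(-1\right) \left(-13695\right) - 72439} = \frac{1}{13695 - 72439} = \frac{1}{-58744} = - \frac{1}{58744}$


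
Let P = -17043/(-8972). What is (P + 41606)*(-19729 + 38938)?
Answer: 7170836394675/8972 ≈ 7.9925e+8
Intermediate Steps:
P = 17043/8972 (P = -17043*(-1/8972) = 17043/8972 ≈ 1.8996)
(P + 41606)*(-19729 + 38938) = (17043/8972 + 41606)*(-19729 + 38938) = (373306075/8972)*19209 = 7170836394675/8972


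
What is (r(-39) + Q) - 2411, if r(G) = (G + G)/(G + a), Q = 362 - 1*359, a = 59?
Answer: -24119/10 ≈ -2411.9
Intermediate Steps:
Q = 3 (Q = 362 - 359 = 3)
r(G) = 2*G/(59 + G) (r(G) = (G + G)/(G + 59) = (2*G)/(59 + G) = 2*G/(59 + G))
(r(-39) + Q) - 2411 = (2*(-39)/(59 - 39) + 3) - 2411 = (2*(-39)/20 + 3) - 2411 = (2*(-39)*(1/20) + 3) - 2411 = (-39/10 + 3) - 2411 = -9/10 - 2411 = -24119/10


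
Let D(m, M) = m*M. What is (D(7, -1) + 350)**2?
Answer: 117649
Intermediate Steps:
D(m, M) = M*m
(D(7, -1) + 350)**2 = (-1*7 + 350)**2 = (-7 + 350)**2 = 343**2 = 117649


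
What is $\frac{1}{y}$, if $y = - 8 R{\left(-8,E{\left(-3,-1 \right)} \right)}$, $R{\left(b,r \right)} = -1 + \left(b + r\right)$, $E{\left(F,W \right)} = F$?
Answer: $\frac{1}{96} \approx 0.010417$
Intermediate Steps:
$R{\left(b,r \right)} = -1 + b + r$
$y = 96$ ($y = - 8 \left(-1 - 8 - 3\right) = \left(-8\right) \left(-12\right) = 96$)
$\frac{1}{y} = \frac{1}{96}$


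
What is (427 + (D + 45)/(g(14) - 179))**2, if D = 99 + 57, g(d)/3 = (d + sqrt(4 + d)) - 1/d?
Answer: 2423530310167914073/13384541763121 - 1103948564726952*sqrt(2)/13384541763121 ≈ 1.8095e+5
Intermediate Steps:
g(d) = -3/d + 3*d + 3*sqrt(4 + d) (g(d) = 3*((d + sqrt(4 + d)) - 1/d) = 3*(d + sqrt(4 + d) - 1/d) = -3/d + 3*d + 3*sqrt(4 + d))
D = 156
(427 + (D + 45)/(g(14) - 179))**2 = (427 + (156 + 45)/(3*(-1 + 14*(14 + sqrt(4 + 14)))/14 - 179))**2 = (427 + 201/(3*(1/14)*(-1 + 14*(14 + sqrt(18))) - 179))**2 = (427 + 201/(3*(1/14)*(-1 + 14*(14 + 3*sqrt(2))) - 179))**2 = (427 + 201/(3*(1/14)*(-1 + (196 + 42*sqrt(2))) - 179))**2 = (427 + 201/(3*(1/14)*(195 + 42*sqrt(2)) - 179))**2 = (427 + 201/((585/14 + 9*sqrt(2)) - 179))**2 = (427 + 201/(-1921/14 + 9*sqrt(2)))**2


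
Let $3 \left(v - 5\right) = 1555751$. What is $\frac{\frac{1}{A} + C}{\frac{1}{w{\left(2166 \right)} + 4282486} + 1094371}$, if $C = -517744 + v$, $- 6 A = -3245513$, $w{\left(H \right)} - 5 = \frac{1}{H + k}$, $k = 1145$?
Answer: $\frac{116612633766676151920}{151086208778908089765867} \approx 0.00077183$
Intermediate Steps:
$v = \frac{1555766}{3}$ ($v = 5 + \frac{1}{3} \cdot 1555751 = 5 + \frac{1555751}{3} = \frac{1555766}{3} \approx 5.1859 \cdot 10^{5}$)
$w{\left(H \right)} = 5 + \frac{1}{1145 + H}$ ($w{\left(H \right)} = 5 + \frac{1}{H + 1145} = 5 + \frac{1}{1145 + H}$)
$A = \frac{3245513}{6}$ ($A = \left(- \frac{1}{6}\right) \left(-3245513\right) = \frac{3245513}{6} \approx 5.4092 \cdot 10^{5}$)
$C = \frac{2534}{3}$ ($C = -517744 + \frac{1555766}{3} = \frac{2534}{3} \approx 844.67$)
$\frac{\frac{1}{A} + C}{\frac{1}{w{\left(2166 \right)} + 4282486} + 1094371} = \frac{\frac{1}{\frac{3245513}{6}} + \frac{2534}{3}}{\frac{1}{\frac{5726 + 5 \cdot 2166}{1145 + 2166} + 4282486} + 1094371} = \frac{\frac{6}{3245513} + \frac{2534}{3}}{\frac{1}{\frac{5726 + 10830}{3311} + 4282486} + 1094371} = \frac{8224129960}{9736539 \left(\frac{1}{\frac{1}{3311} \cdot 16556 + 4282486} + 1094371\right)} = \frac{8224129960}{9736539 \left(\frac{1}{\frac{16556}{3311} + 4282486} + 1094371\right)} = \frac{8224129960}{9736539 \left(\frac{1}{\frac{14179327702}{3311}} + 1094371\right)} = \frac{8224129960}{9736539 \left(\frac{3311}{14179327702} + 1094371\right)} = \frac{8224129960}{9736539 \cdot \frac{15517445036568753}{14179327702}} = \frac{8224129960}{9736539} \cdot \frac{14179327702}{15517445036568753} = \frac{116612633766676151920}{151086208778908089765867}$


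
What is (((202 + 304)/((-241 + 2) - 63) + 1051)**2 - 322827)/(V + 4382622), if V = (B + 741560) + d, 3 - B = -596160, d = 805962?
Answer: 17744990277/148806325907 ≈ 0.11925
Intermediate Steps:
B = 596163 (B = 3 - 1*(-596160) = 3 + 596160 = 596163)
V = 2143685 (V = (596163 + 741560) + 805962 = 1337723 + 805962 = 2143685)
(((202 + 304)/((-241 + 2) - 63) + 1051)**2 - 322827)/(V + 4382622) = (((202 + 304)/((-241 + 2) - 63) + 1051)**2 - 322827)/(2143685 + 4382622) = ((506/(-239 - 63) + 1051)**2 - 322827)/6526307 = ((506/(-302) + 1051)**2 - 322827)*(1/6526307) = ((506*(-1/302) + 1051)**2 - 322827)*(1/6526307) = ((-253/151 + 1051)**2 - 322827)*(1/6526307) = ((158448/151)**2 - 322827)*(1/6526307) = (25105768704/22801 - 322827)*(1/6526307) = (17744990277/22801)*(1/6526307) = 17744990277/148806325907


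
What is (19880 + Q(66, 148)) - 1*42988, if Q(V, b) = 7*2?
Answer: -23094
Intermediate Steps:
Q(V, b) = 14
(19880 + Q(66, 148)) - 1*42988 = (19880 + 14) - 1*42988 = 19894 - 42988 = -23094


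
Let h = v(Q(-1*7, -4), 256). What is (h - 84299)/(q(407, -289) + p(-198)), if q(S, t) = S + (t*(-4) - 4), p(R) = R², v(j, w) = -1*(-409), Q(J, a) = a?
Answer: -83890/40763 ≈ -2.0580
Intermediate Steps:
v(j, w) = 409
h = 409
q(S, t) = -4 + S - 4*t (q(S, t) = S + (-4*t - 4) = S + (-4 - 4*t) = -4 + S - 4*t)
(h - 84299)/(q(407, -289) + p(-198)) = (409 - 84299)/((-4 + 407 - 4*(-289)) + (-198)²) = -83890/((-4 + 407 + 1156) + 39204) = -83890/(1559 + 39204) = -83890/40763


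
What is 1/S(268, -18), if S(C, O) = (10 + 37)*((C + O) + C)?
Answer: 1/24346 ≈ 4.1075e-5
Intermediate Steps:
S(C, O) = 47*O + 94*C (S(C, O) = 47*(O + 2*C) = 47*O + 94*C)
1/S(268, -18) = 1/(47*(-18) + 94*268) = 1/(-846 + 25192) = 1/24346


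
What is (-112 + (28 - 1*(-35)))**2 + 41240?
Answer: 43641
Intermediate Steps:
(-112 + (28 - 1*(-35)))**2 + 41240 = (-112 + (28 + 35))**2 + 41240 = (-112 + 63)**2 + 41240 = (-49)**2 + 41240 = 2401 + 41240 = 43641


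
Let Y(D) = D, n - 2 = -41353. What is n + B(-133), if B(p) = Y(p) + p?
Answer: -41617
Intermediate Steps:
n = -41351 (n = 2 - 41353 = -41351)
B(p) = 2*p (B(p) = p + p = 2*p)
n + B(-133) = -41351 + 2*(-133) = -41351 - 266 = -41617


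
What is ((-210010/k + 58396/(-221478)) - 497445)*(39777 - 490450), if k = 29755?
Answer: 147741855771602937913/659007789 ≈ 2.2419e+11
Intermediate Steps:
((-210010/k + 58396/(-221478)) - 497445)*(39777 - 490450) = ((-210010/29755 + 58396/(-221478)) - 497445)*(39777 - 490450) = ((-210010*1/29755 + 58396*(-1/221478)) - 497445)*(-450673) = ((-42002/5951 - 29198/110739) - 497445)*(-450673) = (-4825016776/659007789 - 497445)*(-450673) = -327824954615881/659007789*(-450673) = 147741855771602937913/659007789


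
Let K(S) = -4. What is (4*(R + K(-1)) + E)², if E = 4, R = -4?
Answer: 784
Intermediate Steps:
(4*(R + K(-1)) + E)² = (4*(-4 - 4) + 4)² = (4*(-8) + 4)² = (-32 + 4)² = (-28)² = 784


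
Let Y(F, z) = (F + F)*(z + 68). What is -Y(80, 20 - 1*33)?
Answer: -8800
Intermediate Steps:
Y(F, z) = 2*F*(68 + z) (Y(F, z) = (2*F)*(68 + z) = 2*F*(68 + z))
-Y(80, 20 - 1*33) = -2*80*(68 + (20 - 1*33)) = -2*80*(68 + (20 - 33)) = -2*80*(68 - 13) = -2*80*55 = -1*8800 = -8800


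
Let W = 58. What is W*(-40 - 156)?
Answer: -11368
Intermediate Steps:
W*(-40 - 156) = 58*(-40 - 156) = 58*(-196) = -11368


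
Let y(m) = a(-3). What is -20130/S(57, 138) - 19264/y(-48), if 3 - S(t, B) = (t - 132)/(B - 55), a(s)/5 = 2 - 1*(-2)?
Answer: -1652389/270 ≈ -6120.0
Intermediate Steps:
a(s) = 20 (a(s) = 5*(2 - 1*(-2)) = 5*(2 + 2) = 5*4 = 20)
S(t, B) = 3 - (-132 + t)/(-55 + B) (S(t, B) = 3 - (t - 132)/(B - 55) = 3 - (-132 + t)/(-55 + B))
y(m) = 20
-20130/S(57, 138) - 19264/y(-48) = -20130*(-55 + 138)/(-33 - 1*57 + 3*138) - 19264/20 = -20130*83/(-33 - 57 + 414) - 19264*1/20 = -20130/((1/83)*324) - 4816/5 = -20130/324/83 - 4816/5 = -20130*83/324 - 4816/5 = -278465/54 - 4816/5 = -1652389/270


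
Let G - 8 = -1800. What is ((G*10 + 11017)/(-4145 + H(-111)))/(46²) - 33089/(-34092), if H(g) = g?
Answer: 74556203005/76755547008 ≈ 0.97135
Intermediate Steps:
G = -1792 (G = 8 - 1800 = -1792)
((G*10 + 11017)/(-4145 + H(-111)))/(46²) - 33089/(-34092) = ((-1792*10 + 11017)/(-4145 - 111))/(46²) - 33089/(-34092) = ((-17920 + 11017)/(-4256))/2116 - 33089*(-1/34092) = -6903*(-1/4256)*(1/2116) + 33089/34092 = (6903/4256)*(1/2116) + 33089/34092 = 6903/9005696 + 33089/34092 = 74556203005/76755547008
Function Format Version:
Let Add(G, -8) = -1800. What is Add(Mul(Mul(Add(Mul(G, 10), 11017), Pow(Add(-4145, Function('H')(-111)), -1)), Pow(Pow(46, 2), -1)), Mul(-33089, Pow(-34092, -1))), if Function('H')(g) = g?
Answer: Rational(74556203005, 76755547008) ≈ 0.97135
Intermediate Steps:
G = -1792 (G = Add(8, -1800) = -1792)
Add(Mul(Mul(Add(Mul(G, 10), 11017), Pow(Add(-4145, Function('H')(-111)), -1)), Pow(Pow(46, 2), -1)), Mul(-33089, Pow(-34092, -1))) = Add(Mul(Mul(Add(Mul(-1792, 10), 11017), Pow(Add(-4145, -111), -1)), Pow(Pow(46, 2), -1)), Mul(-33089, Pow(-34092, -1))) = Add(Mul(Mul(Add(-17920, 11017), Pow(-4256, -1)), Pow(2116, -1)), Mul(-33089, Rational(-1, 34092))) = Add(Mul(Mul(-6903, Rational(-1, 4256)), Rational(1, 2116)), Rational(33089, 34092)) = Add(Mul(Rational(6903, 4256), Rational(1, 2116)), Rational(33089, 34092)) = Add(Rational(6903, 9005696), Rational(33089, 34092)) = Rational(74556203005, 76755547008)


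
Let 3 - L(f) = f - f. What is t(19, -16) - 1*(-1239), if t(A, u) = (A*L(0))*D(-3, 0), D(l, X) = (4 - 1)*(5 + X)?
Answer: 2094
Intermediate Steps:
D(l, X) = 15 + 3*X (D(l, X) = 3*(5 + X) = 15 + 3*X)
L(f) = 3 (L(f) = 3 - (f - f) = 3 - 1*0 = 3 + 0 = 3)
t(A, u) = 45*A (t(A, u) = (A*3)*(15 + 3*0) = (3*A)*(15 + 0) = (3*A)*15 = 45*A)
t(19, -16) - 1*(-1239) = 45*19 - 1*(-1239) = 855 + 1239 = 2094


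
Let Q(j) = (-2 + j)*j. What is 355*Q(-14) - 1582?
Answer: 77938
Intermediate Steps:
Q(j) = j*(-2 + j)
355*Q(-14) - 1582 = 355*(-14*(-2 - 14)) - 1582 = 355*(-14*(-16)) - 1582 = 355*224 - 1582 = 79520 - 1582 = 77938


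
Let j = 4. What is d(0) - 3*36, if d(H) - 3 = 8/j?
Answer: -103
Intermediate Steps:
d(H) = 5 (d(H) = 3 + 8/4 = 3 + 8*(¼) = 3 + 2 = 5)
d(0) - 3*36 = 5 - 3*36 = 5 - 108 = -103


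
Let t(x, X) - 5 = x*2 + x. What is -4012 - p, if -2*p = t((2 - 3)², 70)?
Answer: -4008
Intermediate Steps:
t(x, X) = 5 + 3*x (t(x, X) = 5 + (x*2 + x) = 5 + (2*x + x) = 5 + 3*x)
p = -4 (p = -(5 + 3*(2 - 3)²)/2 = -(5 + 3*(-1)²)/2 = -(5 + 3*1)/2 = -(5 + 3)/2 = -½*8 = -4)
-4012 - p = -4012 - 1*(-4) = -4012 + 4 = -4008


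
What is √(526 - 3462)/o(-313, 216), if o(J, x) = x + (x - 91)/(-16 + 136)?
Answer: 48*I*√734/5209 ≈ 0.24965*I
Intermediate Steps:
o(J, x) = -91/120 + 121*x/120 (o(J, x) = x + (-91 + x)/120 = x + (-91 + x)*(1/120) = x + (-91/120 + x/120) = -91/120 + 121*x/120)
√(526 - 3462)/o(-313, 216) = √(526 - 3462)/(-91/120 + (121/120)*216) = √(-2936)/(-91/120 + 1089/5) = (2*I*√734)/(5209/24) = (2*I*√734)*(24/5209) = 48*I*√734/5209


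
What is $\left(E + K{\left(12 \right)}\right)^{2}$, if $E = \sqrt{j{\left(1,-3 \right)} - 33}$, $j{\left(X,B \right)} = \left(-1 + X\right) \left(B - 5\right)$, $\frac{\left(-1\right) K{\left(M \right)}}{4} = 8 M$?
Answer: $\left(384 - i \sqrt{33}\right)^{2} \approx 1.4742 \cdot 10^{5} - 4411.8 i$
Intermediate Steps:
$K{\left(M \right)} = - 32 M$ ($K{\left(M \right)} = - 4 \cdot 8 M = - 32 M$)
$j{\left(X,B \right)} = \left(-1 + X\right) \left(-5 + B\right)$
$E = i \sqrt{33}$ ($E = \sqrt{\left(5 - -3 - 5 - 3\right) - 33} = \sqrt{\left(5 + 3 - 5 - 3\right) - 33} = \sqrt{0 - 33} = \sqrt{-33} = i \sqrt{33} \approx 5.7446 i$)
$\left(E + K{\left(12 \right)}\right)^{2} = \left(i \sqrt{33} - 384\right)^{2} = \left(-384 + i \sqrt{33}\right)^{2}$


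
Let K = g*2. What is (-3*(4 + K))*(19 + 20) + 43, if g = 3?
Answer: -1127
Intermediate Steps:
K = 6 (K = 3*2 = 6)
(-3*(4 + K))*(19 + 20) + 43 = (-3*(4 + 6))*(19 + 20) + 43 = -3*10*39 + 43 = -30*39 + 43 = -1170 + 43 = -1127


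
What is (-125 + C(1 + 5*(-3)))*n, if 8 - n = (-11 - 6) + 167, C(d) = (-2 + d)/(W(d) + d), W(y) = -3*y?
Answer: 124818/7 ≈ 17831.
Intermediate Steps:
C(d) = -(-2 + d)/(2*d) (C(d) = (-2 + d)/(-3*d + d) = (-2 + d)/((-2*d)) = (-2 + d)*(-1/(2*d)) = -(-2 + d)/(2*d))
n = -142 (n = 8 - ((-11 - 6) + 167) = 8 - (-17 + 167) = 8 - 1*150 = 8 - 150 = -142)
(-125 + C(1 + 5*(-3)))*n = (-125 + (2 - (1 + 5*(-3)))/(2*(1 + 5*(-3))))*(-142) = (-125 + (2 - (1 - 15))/(2*(1 - 15)))*(-142) = (-125 + (½)*(2 - 1*(-14))/(-14))*(-142) = (-125 + (½)*(-1/14)*(2 + 14))*(-142) = (-125 + (½)*(-1/14)*16)*(-142) = (-125 - 4/7)*(-142) = -879/7*(-142) = 124818/7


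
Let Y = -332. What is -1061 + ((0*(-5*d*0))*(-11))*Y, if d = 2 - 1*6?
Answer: -1061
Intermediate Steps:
d = -4 (d = 2 - 6 = -4)
-1061 + ((0*(-5*d*0))*(-11))*Y = -1061 + ((0*(-5*(-4)*0))*(-11))*(-332) = -1061 + ((0*(20*0))*(-11))*(-332) = -1061 + ((0*0)*(-11))*(-332) = -1061 + (0*(-11))*(-332) = -1061 + 0*(-332) = -1061 + 0 = -1061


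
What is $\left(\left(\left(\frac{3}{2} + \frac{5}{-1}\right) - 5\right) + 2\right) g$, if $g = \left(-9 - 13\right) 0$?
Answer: $0$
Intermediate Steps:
$g = 0$ ($g = \left(-22\right) 0 = 0$)
$\left(\left(\left(\frac{3}{2} + \frac{5}{-1}\right) - 5\right) + 2\right) g = \left(\left(\left(\frac{3}{2} + \frac{5}{-1}\right) - 5\right) + 2\right) 0 = \left(\left(\left(3 \cdot \frac{1}{2} + 5 \left(-1\right)\right) - 5\right) + 2\right) 0 = \left(\left(\left(\frac{3}{2} - 5\right) - 5\right) + 2\right) 0 = \left(\left(- \frac{7}{2} - 5\right) + 2\right) 0 = \left(- \frac{17}{2} + 2\right) 0 = \left(- \frac{13}{2}\right) 0 = 0$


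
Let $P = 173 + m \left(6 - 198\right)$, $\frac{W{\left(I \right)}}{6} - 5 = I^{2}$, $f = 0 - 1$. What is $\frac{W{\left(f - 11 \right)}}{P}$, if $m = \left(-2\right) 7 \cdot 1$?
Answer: $\frac{894}{2861} \approx 0.31248$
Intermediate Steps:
$f = -1$ ($f = 0 - 1 = -1$)
$W{\left(I \right)} = 30 + 6 I^{2}$
$m = -14$ ($m = \left(-14\right) 1 = -14$)
$P = 2861$ ($P = 173 - 14 \left(6 - 198\right) = 173 - -2688 = 173 + 2688 = 2861$)
$\frac{W{\left(f - 11 \right)}}{P} = \frac{30 + 6 \left(-1 - 11\right)^{2}}{2861} = \left(30 + 6 \left(-1 - 11\right)^{2}\right) \frac{1}{2861} = \left(30 + 6 \left(-12\right)^{2}\right) \frac{1}{2861} = \left(30 + 6 \cdot 144\right) \frac{1}{2861} = \left(30 + 864\right) \frac{1}{2861} = 894 \cdot \frac{1}{2861} = \frac{894}{2861}$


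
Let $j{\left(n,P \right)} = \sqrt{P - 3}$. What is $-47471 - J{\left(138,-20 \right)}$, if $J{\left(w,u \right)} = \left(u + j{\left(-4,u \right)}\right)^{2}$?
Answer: $-47848 + 40 i \sqrt{23} \approx -47848.0 + 191.83 i$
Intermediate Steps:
$j{\left(n,P \right)} = \sqrt{-3 + P}$
$J{\left(w,u \right)} = \left(u + \sqrt{-3 + u}\right)^{2}$
$-47471 - J{\left(138,-20 \right)} = -47471 - \left(-20 + \sqrt{-3 - 20}\right)^{2} = -47471 - \left(-20 + \sqrt{-23}\right)^{2} = -47471 - \left(-20 + i \sqrt{23}\right)^{2}$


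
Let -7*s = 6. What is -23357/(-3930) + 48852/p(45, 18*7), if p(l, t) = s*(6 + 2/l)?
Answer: -2518258949/267240 ≈ -9423.2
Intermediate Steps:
s = -6/7 (s = -1/7*6 = -6/7 ≈ -0.85714)
p(l, t) = -36/7 - 12/(7*l) (p(l, t) = -6*(6 + 2/l)/7 = -36/7 - 12/(7*l))
-23357/(-3930) + 48852/p(45, 18*7) = -23357/(-3930) + 48852/(((12/7)*(-1 - 3*45)/45)) = -23357*(-1/3930) + 48852/(((12/7)*(1/45)*(-1 - 135))) = 23357/3930 + 48852/(((12/7)*(1/45)*(-136))) = 23357/3930 + 48852/(-544/105) = 23357/3930 + 48852*(-105/544) = 23357/3930 - 1282365/136 = -2518258949/267240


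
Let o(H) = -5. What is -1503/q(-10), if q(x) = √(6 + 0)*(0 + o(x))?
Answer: 501*√6/10 ≈ 122.72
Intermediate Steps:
q(x) = -5*√6 (q(x) = √(6 + 0)*(0 - 5) = √6*(-5) = -5*√6)
-1503/q(-10) = -1503*(-√6/30) = -(-501)*√6/10 = 501*√6/10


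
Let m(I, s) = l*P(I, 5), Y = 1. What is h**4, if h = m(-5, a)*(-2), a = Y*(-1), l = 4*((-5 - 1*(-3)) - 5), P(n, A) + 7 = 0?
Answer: 23612624896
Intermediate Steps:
P(n, A) = -7 (P(n, A) = -7 + 0 = -7)
l = -28 (l = 4*((-5 + 3) - 5) = 4*(-2 - 5) = 4*(-7) = -28)
a = -1 (a = 1*(-1) = -1)
m(I, s) = 196 (m(I, s) = -28*(-7) = 196)
h = -392 (h = 196*(-2) = -392)
h**4 = (-392)**4 = 23612624896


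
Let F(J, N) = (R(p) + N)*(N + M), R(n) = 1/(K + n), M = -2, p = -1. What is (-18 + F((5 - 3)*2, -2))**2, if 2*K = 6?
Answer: 144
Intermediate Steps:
K = 3 (K = (1/2)*6 = 3)
R(n) = 1/(3 + n)
F(J, N) = (1/2 + N)*(-2 + N) (F(J, N) = (1/(3 - 1) + N)*(N - 2) = (1/2 + N)*(-2 + N))
(-18 + F((5 - 3)*2, -2))**2 = (-18 + (-1 + (-2)**2 - 3/2*(-2)))**2 = (-18 + (-1 + 4 + 3))**2 = (-18 + 6)**2 = (-12)**2 = 144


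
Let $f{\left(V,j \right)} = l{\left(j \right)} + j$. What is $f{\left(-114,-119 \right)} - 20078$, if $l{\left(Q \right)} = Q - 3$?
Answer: $-20319$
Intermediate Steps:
$l{\left(Q \right)} = -3 + Q$ ($l{\left(Q \right)} = Q - 3 = -3 + Q$)
$f{\left(V,j \right)} = -3 + 2 j$ ($f{\left(V,j \right)} = \left(-3 + j\right) + j = -3 + 2 j$)
$f{\left(-114,-119 \right)} - 20078 = \left(-3 + 2 \left(-119\right)\right) - 20078 = \left(-3 - 238\right) - 20078 = -241 - 20078 = -20319$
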